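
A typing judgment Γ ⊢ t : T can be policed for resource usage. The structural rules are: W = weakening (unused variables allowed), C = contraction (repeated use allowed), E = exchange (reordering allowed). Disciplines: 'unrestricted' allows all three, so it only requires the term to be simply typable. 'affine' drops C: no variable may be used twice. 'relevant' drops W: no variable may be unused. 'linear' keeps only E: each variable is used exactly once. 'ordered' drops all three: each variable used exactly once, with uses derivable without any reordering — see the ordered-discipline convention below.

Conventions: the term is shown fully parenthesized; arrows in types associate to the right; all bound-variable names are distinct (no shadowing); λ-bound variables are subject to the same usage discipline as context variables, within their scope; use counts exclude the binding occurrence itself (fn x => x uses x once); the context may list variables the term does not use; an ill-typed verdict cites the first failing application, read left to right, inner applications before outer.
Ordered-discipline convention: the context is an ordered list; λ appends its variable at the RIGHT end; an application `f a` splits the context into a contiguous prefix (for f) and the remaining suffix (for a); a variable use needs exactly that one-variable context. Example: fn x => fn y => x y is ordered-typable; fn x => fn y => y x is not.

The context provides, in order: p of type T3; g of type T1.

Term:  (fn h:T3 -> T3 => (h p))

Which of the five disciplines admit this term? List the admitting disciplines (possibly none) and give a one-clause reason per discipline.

admitting disciplines: affine, unrestricted
variable uses: p: 1×; g: 0×; h (λ-bound): 1×
uses in reading order: h, p
typing: the term checks, with type (T3 -> T3) -> T3
ordered ✗ (unused: g — weakening required)
linear ✗ (unused: g — weakening required)
affine ✓ (p, g, h: no repeats, contraction unneeded)
relevant ✗ (unused: g — weakening required)
unrestricted ✓ (well-typed at (T3 -> T3) -> T3; no restrictions here)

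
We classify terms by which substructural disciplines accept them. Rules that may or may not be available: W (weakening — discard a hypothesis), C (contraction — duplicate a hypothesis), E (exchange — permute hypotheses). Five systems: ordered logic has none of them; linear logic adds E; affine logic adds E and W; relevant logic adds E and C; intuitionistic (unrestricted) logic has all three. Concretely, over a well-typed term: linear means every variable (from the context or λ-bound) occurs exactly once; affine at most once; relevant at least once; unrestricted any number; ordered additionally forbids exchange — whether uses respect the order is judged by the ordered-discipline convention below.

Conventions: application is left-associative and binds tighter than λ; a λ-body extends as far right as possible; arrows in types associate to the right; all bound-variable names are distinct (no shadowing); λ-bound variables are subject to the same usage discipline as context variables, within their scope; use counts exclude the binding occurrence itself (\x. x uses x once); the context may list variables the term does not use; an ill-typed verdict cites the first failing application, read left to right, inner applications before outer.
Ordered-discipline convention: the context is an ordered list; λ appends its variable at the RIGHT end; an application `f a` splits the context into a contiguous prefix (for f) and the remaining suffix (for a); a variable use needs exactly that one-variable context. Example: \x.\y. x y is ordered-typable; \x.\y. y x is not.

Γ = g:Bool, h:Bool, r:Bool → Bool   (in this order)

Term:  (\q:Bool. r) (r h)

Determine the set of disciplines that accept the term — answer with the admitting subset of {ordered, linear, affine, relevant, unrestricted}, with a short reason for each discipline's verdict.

accepted by: unrestricted
counts: g ×0, h ×1, r ×2, q (λ-bound) ×0
use order (left to right): r, r, h
typing: well-typed at Bool → Bool
ordered: ✗ — needs contraction — r ×2; g, q left unused
linear: ✗ — needs contraction — r ×2; g, q left unused
affine: ✗ — needs contraction — r ×2
relevant: ✗ — g, q left unused
unrestricted: ✓ — type-checks (Bool → Bool) and nothing is barred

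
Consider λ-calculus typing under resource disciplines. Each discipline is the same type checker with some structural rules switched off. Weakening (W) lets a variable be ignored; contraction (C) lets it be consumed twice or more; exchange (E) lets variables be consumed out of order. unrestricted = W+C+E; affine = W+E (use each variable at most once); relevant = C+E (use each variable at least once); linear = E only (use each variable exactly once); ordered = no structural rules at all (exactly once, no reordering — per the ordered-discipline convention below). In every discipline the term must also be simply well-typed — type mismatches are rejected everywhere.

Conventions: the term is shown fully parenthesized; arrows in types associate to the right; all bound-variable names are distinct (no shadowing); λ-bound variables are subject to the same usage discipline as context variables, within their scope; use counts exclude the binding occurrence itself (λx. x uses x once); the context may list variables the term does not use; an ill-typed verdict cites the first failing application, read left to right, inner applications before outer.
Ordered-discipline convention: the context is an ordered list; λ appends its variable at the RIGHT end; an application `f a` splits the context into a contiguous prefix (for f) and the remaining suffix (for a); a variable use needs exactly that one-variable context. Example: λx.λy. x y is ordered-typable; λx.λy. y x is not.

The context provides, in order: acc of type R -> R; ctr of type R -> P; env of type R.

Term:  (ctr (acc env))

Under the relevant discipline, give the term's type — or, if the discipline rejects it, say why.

term : P
counts: acc: 1×; ctr: 1×; env: 1×
use order (left to right): ctr, acc, env
typing: well-typed — term : P
per-discipline verdicts: ordered ✗ · linear ✓ · affine ✓ · relevant ✓ · unrestricted ✓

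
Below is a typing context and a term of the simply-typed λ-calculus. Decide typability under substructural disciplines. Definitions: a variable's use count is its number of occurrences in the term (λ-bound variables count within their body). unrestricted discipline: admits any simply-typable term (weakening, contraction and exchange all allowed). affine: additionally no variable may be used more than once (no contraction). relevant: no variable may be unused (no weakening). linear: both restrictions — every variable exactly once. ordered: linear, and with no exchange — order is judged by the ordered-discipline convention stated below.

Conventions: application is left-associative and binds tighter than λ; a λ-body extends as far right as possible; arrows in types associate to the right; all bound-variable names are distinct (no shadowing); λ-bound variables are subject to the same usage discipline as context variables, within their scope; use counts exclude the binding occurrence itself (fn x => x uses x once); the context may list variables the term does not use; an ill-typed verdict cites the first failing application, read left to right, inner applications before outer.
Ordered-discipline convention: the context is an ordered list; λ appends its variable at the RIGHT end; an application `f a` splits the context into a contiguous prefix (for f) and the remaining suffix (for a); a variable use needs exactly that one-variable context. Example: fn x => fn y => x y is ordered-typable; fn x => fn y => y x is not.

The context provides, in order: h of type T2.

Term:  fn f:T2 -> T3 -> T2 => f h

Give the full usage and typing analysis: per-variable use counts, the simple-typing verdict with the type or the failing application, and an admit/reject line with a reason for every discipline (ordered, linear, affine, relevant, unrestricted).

usage: h=1; f (bound)=1
left-to-right use order: f, h
typing: well-typed at (T2 -> T3 -> T2) -> T3 -> T2
ordered ✗ (no contiguous prefix/suffix split fits f, h)
linear ✓ (exactly-once usage across h, f)
affine ✓ (h, f: no repeats, contraction unneeded)
relevant ✓ (none of h, f goes unused)
unrestricted ✓ (typability at (T2 -> T3 -> T2) -> T3 -> T2 is all that's needed)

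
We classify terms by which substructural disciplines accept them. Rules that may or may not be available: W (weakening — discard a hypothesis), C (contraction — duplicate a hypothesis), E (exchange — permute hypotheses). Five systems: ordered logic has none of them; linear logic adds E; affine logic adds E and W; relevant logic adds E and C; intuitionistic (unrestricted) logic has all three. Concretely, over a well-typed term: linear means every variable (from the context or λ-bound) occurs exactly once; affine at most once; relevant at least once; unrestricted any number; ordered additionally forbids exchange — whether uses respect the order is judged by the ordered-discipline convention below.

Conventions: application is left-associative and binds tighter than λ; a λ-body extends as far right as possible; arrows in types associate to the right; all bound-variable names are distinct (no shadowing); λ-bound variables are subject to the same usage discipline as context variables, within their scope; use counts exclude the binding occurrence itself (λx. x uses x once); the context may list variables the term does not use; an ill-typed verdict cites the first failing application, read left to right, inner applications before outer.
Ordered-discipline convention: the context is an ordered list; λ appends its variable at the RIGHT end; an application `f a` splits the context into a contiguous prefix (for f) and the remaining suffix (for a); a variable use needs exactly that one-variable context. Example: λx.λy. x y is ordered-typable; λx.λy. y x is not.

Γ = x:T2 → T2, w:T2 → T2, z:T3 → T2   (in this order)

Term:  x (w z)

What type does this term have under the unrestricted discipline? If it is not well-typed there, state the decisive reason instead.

not well-typed under unrestricted — fails simple typing
usage: x ×1, w ×1, z ×1
order of uses: x, w, z
typing: ill-typed: an argument T3 → T2 mismatches the expected T2
all disciplines: ordered ✗; linear ✗; affine ✗; relevant ✗; unrestricted ✗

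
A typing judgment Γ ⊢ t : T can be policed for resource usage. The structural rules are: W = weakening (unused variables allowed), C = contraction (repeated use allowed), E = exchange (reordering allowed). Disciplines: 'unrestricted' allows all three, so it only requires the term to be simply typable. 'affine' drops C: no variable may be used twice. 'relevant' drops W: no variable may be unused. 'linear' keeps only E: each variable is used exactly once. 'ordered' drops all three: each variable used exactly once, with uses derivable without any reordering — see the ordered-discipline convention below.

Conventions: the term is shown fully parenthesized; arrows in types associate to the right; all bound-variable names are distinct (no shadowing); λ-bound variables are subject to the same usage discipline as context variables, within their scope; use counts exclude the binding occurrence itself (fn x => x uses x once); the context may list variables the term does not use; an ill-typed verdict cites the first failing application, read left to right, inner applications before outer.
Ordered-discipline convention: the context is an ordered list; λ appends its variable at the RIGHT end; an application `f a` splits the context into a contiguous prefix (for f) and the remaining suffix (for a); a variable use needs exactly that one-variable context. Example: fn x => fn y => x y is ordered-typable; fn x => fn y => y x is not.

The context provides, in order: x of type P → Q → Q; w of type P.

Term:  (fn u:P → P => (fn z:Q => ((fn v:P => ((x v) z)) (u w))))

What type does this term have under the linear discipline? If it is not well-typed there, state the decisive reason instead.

term : (P → P) → Q → Q
counts: x ×1, w ×1, u [bound] ×1, z [bound] ×1, v [bound] ×1
use order (left to right): x, v, z, u, w
typing: ✓ — (P → P) → Q → Q
per-discipline verdicts: ordered ✗; linear ✓; affine ✓; relevant ✓; unrestricted ✓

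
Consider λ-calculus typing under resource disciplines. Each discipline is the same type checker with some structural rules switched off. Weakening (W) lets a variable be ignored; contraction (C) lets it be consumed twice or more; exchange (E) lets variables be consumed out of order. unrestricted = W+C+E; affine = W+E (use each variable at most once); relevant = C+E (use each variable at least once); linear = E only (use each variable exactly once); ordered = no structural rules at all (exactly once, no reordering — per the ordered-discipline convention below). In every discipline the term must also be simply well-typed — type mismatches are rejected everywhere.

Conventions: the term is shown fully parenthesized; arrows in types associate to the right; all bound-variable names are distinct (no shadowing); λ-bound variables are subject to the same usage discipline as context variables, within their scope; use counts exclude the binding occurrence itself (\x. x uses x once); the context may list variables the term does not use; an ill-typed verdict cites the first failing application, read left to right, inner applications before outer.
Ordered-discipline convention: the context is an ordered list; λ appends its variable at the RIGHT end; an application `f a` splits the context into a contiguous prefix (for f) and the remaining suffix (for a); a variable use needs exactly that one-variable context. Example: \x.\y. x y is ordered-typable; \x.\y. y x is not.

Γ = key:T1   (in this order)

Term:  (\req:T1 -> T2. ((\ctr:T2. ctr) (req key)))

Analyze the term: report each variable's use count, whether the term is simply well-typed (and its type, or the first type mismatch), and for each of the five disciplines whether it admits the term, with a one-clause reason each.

counts: key: 1×; req (λ-bound): 1×; ctr (λ-bound): 1×
left-to-right use order: ctr, req, key
typing: ✓ — (T1 -> T2) -> T2
ordered: ✗, no contiguous prefix/suffix split fits ctr, req, key
linear: ✓, single use per variable (key, req, ctr)
affine: ✓, no duplicate uses among key, req, ctr
relevant: ✓, none of key, req, ctr goes unused
unrestricted: ✓, typability at (T1 -> T2) -> T2 is all that's needed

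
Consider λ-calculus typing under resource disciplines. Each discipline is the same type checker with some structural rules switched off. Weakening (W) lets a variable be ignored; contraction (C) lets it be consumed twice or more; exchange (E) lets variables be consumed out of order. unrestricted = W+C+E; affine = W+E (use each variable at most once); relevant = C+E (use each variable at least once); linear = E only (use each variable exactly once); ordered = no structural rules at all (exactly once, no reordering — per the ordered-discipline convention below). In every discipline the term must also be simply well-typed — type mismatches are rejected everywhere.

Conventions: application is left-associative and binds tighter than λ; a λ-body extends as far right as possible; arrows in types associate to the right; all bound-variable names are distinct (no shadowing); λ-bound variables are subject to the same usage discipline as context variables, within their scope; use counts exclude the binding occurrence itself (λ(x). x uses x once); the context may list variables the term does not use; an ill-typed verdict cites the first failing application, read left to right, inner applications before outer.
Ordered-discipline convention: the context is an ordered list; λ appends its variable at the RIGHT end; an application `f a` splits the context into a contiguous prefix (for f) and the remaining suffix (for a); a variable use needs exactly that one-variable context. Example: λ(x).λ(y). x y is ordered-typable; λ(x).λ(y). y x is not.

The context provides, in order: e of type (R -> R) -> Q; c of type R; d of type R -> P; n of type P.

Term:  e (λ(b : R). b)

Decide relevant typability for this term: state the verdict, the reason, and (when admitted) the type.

no — c, d, n never used (weakening)
use counts: e: 1; c: 0; d: 0; n: 0; b (λ-bound): 1
order of uses: e, b
typing: well-typed — term : Q
all disciplines: ordered ✗, linear ✗, affine ✓, relevant ✗, unrestricted ✓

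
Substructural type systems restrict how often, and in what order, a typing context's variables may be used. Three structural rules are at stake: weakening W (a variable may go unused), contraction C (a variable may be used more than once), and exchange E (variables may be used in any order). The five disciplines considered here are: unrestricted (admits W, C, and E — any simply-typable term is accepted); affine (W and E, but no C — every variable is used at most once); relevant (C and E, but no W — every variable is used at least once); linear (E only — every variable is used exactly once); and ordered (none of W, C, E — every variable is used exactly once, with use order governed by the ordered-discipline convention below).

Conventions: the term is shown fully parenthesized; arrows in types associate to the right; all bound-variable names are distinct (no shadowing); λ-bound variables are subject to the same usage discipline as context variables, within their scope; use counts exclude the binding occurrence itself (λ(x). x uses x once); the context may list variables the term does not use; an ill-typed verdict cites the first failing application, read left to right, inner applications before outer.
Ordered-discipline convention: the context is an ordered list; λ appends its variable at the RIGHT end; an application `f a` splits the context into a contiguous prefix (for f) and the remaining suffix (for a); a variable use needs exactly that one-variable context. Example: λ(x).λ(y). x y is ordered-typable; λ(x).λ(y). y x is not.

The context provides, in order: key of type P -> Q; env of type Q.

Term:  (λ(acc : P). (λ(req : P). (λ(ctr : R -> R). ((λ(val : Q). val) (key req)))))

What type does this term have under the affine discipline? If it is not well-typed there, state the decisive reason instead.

term : P -> P -> (R -> R) -> Q
usage: key=1, env=0, acc (bound)=0, req (bound)=1, ctr (bound)=0, val (bound)=1
uses in reading order: val, key, req
typing: well-typed at P -> P -> (R -> R) -> Q
all disciplines: ordered ✗, linear ✗, affine ✓, relevant ✗, unrestricted ✓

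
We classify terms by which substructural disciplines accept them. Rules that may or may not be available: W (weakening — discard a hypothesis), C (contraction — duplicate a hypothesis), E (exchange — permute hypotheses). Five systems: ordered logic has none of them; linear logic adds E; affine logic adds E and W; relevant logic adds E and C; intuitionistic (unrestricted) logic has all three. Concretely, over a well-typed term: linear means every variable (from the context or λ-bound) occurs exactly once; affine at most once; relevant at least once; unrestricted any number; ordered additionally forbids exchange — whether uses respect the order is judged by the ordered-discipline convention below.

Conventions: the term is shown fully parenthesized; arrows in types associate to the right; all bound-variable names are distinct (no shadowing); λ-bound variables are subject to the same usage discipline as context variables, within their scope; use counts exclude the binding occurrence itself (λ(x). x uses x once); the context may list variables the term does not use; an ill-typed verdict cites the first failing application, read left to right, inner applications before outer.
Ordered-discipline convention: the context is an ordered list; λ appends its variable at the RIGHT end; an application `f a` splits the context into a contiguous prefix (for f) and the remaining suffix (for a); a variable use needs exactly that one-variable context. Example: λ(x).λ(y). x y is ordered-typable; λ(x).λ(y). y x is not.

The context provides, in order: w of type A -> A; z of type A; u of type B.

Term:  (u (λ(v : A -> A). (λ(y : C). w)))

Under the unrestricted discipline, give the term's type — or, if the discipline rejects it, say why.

not well-typed under unrestricted — fails simple typing
variable uses: w=1, z=0, u=1, v (bound)=0, y (bound)=0
uses in reading order: u, w
typing: ill-typed: non-arrow in function slot: B
per-discipline verdicts: ordered ✗; linear ✗; affine ✗; relevant ✗; unrestricted ✗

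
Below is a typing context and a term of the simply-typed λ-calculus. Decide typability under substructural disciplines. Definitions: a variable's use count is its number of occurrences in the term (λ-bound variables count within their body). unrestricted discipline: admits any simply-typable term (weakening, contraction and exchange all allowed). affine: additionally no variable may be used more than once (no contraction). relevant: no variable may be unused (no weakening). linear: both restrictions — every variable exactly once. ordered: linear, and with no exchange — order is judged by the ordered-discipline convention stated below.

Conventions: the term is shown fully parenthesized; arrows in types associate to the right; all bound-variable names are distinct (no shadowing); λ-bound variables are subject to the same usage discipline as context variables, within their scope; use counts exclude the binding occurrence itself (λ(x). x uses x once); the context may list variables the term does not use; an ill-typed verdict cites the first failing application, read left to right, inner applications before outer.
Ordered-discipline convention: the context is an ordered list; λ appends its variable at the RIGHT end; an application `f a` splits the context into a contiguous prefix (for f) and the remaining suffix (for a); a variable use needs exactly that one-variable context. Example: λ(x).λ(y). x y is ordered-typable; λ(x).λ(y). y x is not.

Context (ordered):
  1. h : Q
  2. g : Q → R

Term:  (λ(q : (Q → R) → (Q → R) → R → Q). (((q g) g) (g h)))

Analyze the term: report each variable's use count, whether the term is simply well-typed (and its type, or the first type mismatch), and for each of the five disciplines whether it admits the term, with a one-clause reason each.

usage: h: 1×, g: 3×, q (λ-bound): 1×
use order (left to right): q, g, g, g, h
typing: ✓ — ((Q → R) → (Q → R) → R → Q) → Q
ordered: ✗ — g ×3 used more than once (contraction)
linear: ✗ — g ×3 used more than once (contraction)
affine: ✗ — g ×3 used more than once (contraction)
relevant: ✓ — every one of h, g, q appears
unrestricted: ✓ — well-typed at ((Q → R) → (Q → R) → R → Q) → Q; no restrictions here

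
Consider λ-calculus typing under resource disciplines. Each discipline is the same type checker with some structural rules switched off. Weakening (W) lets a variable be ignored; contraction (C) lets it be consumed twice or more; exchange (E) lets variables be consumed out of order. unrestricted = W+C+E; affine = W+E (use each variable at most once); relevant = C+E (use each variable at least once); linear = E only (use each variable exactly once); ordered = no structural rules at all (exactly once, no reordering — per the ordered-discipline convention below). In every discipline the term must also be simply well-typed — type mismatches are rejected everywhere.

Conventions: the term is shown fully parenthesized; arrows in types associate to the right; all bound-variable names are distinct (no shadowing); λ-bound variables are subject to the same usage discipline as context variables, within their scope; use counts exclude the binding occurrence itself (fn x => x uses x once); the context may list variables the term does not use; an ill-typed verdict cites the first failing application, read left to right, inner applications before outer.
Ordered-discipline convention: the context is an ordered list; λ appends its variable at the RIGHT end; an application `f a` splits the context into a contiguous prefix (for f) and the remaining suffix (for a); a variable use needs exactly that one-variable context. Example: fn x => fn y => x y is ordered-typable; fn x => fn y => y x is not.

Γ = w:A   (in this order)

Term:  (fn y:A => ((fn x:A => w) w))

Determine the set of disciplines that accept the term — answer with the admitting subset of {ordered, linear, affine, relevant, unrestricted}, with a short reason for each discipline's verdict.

admitted in: unrestricted
variable uses: w ×2, y (λ-bound) ×0, x (λ-bound) ×0
uses in reading order: w, w
typing: ✓ — A -> A
ordered ✗ (w ×2 used more than once (contraction); needs weakening: y, x unused)
linear ✗ (w ×2 used more than once (contraction); needs weakening: y, x unused)
affine ✗ (w ×2 used more than once (contraction))
relevant ✗ (needs weakening: y, x unused)
unrestricted ✓ (typability at A -> A is all that's needed)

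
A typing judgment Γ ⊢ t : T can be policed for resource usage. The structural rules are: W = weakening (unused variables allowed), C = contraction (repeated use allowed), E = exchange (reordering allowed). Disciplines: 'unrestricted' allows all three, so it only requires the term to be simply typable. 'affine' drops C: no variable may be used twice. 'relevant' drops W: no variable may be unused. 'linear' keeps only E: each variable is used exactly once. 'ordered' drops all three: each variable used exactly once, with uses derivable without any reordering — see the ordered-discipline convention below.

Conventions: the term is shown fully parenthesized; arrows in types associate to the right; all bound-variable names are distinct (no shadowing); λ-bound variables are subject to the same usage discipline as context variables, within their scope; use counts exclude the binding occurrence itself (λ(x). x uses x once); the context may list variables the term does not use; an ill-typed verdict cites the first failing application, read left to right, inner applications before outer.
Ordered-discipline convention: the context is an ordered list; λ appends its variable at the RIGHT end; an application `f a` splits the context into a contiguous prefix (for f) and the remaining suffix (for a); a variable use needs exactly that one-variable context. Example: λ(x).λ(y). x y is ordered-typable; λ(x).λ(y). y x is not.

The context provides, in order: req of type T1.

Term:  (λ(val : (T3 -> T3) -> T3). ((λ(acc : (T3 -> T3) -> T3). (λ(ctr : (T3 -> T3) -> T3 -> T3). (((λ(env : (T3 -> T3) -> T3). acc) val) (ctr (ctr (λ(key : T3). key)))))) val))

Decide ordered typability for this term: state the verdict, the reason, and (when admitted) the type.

no — val ×2, ctr ×2 used more than once (contraction); needs weakening: req, env unused
use counts: req=0; val (bound)=2; acc (bound)=1; ctr (bound)=2; env (bound)=0; key (bound)=1
use order (left to right): acc, val, ctr, ctr, key, val
typing: well-typed at ((T3 -> T3) -> T3) -> ((T3 -> T3) -> T3 -> T3) -> T3
all disciplines: ordered ✗, linear ✗, affine ✗, relevant ✗, unrestricted ✓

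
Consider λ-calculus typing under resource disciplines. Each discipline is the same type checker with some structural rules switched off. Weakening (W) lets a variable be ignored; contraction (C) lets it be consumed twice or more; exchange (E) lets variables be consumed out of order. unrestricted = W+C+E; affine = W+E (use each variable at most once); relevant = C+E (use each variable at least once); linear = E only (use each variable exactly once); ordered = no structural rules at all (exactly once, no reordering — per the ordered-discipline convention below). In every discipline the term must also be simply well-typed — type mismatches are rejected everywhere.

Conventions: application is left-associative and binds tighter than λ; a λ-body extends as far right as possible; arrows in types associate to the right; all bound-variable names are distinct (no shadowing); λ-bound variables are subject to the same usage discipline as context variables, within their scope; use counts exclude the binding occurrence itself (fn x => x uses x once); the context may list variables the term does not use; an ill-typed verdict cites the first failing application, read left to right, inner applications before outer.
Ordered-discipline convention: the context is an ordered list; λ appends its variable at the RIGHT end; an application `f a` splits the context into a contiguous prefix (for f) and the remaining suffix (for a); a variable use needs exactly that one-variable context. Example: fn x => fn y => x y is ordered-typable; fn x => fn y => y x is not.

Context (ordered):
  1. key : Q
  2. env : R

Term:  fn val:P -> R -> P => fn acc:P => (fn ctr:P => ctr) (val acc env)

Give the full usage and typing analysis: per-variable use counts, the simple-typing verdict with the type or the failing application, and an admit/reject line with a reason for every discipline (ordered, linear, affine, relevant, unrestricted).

use counts: key: 0×, env: 1×, val (λ-bound): 1×, acc (λ-bound): 1×, ctr (λ-bound): 1×
uses in reading order: ctr, val, acc, env
typing: well-typed at (P -> R -> P) -> P -> P
ordered: ✗, unused: key — weakening required
linear: ✗, unused: key — weakening required
affine: ✓, none of key, env, val, acc, ctr used more than once
relevant: ✗, unused: key — weakening required
unrestricted: ✓, well-typed at (P -> R -> P) -> P -> P; no restrictions here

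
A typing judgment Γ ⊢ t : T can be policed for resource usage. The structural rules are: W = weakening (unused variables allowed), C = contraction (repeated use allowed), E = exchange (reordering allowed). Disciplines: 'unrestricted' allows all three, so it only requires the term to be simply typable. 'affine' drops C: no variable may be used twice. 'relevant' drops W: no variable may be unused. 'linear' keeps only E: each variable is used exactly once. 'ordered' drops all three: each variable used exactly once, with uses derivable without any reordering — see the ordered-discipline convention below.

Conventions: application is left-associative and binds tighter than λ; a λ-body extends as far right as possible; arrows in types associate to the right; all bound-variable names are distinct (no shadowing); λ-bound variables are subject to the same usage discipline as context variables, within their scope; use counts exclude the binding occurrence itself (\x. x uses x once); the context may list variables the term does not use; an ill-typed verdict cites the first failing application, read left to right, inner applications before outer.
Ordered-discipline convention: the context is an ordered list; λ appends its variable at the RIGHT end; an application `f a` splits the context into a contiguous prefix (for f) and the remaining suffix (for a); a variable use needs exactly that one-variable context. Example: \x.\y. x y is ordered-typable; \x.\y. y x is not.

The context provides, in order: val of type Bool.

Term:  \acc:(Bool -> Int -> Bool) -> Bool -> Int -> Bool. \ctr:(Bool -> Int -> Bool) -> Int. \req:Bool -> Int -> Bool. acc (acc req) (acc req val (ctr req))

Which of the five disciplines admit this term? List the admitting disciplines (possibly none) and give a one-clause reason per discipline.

accepted by: relevant, unrestricted
counts: val: 1; acc [bound]: 3; ctr [bound]: 1; req [bound]: 3
order of uses: acc, acc, req, acc, req, val, ctr, req
typing: ✓ — ((Bool -> Int -> Bool) -> Bool -> Int -> Bool) -> ((Bool -> Int -> Bool) -> Int) -> (Bool -> Int -> Bool) -> Int -> Bool
ordered: ✗ — repeated use of acc ×3, req ×3
linear: ✗ — repeated use of acc ×3, req ×3
affine: ✗ — repeated use of acc ×3, req ×3
relevant: ✓ — at least one use each (val, acc, ctr, req)
unrestricted: ✓ — well-typed at ((Bool -> Int -> Bool) -> Bool -> Int -> Bool) -> ((Bool -> Int -> Bool) -> Int) -> (Bool -> Int -> Bool) -> Int -> Bool; no restrictions here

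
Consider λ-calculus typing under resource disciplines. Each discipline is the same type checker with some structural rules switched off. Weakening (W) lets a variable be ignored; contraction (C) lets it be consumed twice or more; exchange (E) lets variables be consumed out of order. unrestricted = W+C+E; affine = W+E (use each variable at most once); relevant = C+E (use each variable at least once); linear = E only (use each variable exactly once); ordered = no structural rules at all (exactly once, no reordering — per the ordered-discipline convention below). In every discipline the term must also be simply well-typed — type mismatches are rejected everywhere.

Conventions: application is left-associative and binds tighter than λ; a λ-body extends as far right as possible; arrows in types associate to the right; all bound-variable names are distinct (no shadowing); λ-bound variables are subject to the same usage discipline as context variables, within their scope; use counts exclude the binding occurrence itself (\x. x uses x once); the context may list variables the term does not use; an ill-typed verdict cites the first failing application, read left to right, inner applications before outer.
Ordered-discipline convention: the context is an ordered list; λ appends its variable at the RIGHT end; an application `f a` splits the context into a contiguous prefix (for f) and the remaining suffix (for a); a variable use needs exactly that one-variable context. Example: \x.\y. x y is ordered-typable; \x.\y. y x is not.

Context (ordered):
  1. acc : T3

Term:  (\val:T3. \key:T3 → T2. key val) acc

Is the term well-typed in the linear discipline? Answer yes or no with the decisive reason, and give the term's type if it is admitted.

yes — exactly-once usage across acc, val, key; term : (T3 → T2) → T2
usage: acc: 1×, val [bound]: 1×, key [bound]: 1×
uses in reading order: key, val, acc
typing: well-typed at (T3 → T2) → T2
across the five disciplines: ordered ✗ · linear ✓ · affine ✓ · relevant ✓ · unrestricted ✓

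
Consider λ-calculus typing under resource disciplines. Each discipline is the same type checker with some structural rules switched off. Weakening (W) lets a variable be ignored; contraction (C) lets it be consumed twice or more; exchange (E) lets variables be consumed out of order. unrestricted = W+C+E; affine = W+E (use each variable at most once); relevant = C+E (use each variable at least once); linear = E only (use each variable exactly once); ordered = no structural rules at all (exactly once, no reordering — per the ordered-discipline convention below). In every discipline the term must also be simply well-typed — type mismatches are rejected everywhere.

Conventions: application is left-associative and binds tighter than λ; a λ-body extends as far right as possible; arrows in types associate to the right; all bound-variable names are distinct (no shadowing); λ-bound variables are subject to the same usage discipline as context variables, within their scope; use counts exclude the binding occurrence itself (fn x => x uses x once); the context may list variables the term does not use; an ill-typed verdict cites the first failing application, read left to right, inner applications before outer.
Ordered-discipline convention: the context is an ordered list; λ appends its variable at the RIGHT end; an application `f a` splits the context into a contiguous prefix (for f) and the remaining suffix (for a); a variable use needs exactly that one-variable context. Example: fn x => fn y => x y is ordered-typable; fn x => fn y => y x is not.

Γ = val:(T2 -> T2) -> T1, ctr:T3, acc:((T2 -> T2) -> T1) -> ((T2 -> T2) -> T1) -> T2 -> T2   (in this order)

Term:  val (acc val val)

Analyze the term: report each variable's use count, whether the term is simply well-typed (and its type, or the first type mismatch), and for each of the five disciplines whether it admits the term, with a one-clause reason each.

counts: val ×3, ctr ×0, acc ×1
use order (left to right): val, acc, val, val
typing: well-typed at T1
ordered: ✗, repeated use of val ×3; ctr left unused
linear: ✗, repeated use of val ×3; ctr left unused
affine: ✗, repeated use of val ×3
relevant: ✗, ctr left unused
unrestricted: ✓, simply typable at T1; W, C, E all held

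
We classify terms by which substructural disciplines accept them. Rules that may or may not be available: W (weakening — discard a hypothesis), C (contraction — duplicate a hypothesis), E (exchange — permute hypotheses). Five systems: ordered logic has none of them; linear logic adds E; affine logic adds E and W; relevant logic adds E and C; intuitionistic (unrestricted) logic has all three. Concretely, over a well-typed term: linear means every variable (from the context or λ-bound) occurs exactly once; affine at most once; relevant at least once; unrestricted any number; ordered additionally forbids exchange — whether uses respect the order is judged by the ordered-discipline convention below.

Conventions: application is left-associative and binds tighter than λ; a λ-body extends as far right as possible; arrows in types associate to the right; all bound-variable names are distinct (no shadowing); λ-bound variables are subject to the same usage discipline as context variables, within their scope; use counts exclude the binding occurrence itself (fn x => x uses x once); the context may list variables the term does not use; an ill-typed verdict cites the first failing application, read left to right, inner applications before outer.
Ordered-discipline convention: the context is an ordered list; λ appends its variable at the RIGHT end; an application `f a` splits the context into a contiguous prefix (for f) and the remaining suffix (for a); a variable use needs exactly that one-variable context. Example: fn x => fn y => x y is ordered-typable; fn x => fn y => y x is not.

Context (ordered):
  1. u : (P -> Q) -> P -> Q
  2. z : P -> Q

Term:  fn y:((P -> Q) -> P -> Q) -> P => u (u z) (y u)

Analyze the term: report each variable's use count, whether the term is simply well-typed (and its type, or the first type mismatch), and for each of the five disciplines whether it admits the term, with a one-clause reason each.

use counts: u: 3; z: 1; y [bound]: 1
left-to-right use order: u, u, z, y, u
typing: well-typed — term : (((P -> Q) -> P -> Q) -> P) -> Q
ordered: ✗ — repeated use of u ×3
linear: ✗ — repeated use of u ×3
affine: ✗ — repeated use of u ×3
relevant: ✓ — every one of u, z, y appears
unrestricted: ✓ — well-typed at (((P -> Q) -> P -> Q) -> P) -> Q; no restrictions here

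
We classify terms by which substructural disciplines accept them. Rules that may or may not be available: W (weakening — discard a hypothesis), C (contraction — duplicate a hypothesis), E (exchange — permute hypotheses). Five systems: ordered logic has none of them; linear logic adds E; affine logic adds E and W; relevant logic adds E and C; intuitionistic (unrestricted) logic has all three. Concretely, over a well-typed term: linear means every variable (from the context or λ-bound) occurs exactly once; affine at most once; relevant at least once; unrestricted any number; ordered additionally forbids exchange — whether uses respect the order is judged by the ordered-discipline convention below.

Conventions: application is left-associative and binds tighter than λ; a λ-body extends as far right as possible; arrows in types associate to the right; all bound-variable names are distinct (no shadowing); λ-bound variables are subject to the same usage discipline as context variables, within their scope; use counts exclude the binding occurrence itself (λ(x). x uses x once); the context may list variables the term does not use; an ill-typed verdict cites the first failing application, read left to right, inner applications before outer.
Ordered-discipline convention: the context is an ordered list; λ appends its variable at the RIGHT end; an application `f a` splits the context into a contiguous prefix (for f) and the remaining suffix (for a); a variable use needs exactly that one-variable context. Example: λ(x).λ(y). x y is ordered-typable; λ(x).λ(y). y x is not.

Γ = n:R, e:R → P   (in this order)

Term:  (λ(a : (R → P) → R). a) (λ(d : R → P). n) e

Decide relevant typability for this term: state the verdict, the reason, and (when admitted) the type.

no — needs weakening: d unused
usage: n ×1, e ×1, a (λ-bound) ×1, d (λ-bound) ×0
order of uses: a, n, e
typing: ✓ — R
summary: ordered ✗ | linear ✗ | affine ✓ | relevant ✗ | unrestricted ✓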